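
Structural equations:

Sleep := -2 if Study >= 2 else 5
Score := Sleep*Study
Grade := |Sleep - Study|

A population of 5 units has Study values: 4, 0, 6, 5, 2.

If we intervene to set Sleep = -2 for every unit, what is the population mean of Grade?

Under do(Sleep=-2), Sleep's equation is replaced by Sleep=-2 for every unit. Per-unit Grade: 6, 2, 8, 7, 4. Mean = 5.4.

5.4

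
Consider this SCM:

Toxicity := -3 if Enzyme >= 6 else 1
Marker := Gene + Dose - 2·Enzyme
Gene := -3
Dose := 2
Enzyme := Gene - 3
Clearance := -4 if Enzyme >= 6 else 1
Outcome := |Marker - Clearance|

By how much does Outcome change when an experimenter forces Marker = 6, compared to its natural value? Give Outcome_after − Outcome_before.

The intervention breaks the incoming arrows to Marker: Marker := Gene + Dose - 2·Enzyme no longer applies, and Marker = 6.
Enzyme = Gene - 3  [with Gene=-3]  = -6
Clearance = -4 if Enzyme >= 6 else 1  [with Enzyme=-6]  = 1
Outcome = |Marker - Clearance|  [with Marker=6, Clearance=1]  = 5
Without intervention: Enzyme = Gene - 3  [with Gene=-3]  = -6; Marker = Gene + Dose - 2·Enzyme  [with Gene=-3, Dose=2, Enzyme=-6]  = 11; Clearance = -4 if Enzyme >= 6 else 1  [with Enzyme=-6]  = 1; Outcome = |Marker - Clearance|  [with Marker=11, Clearance=1]  = 10.
Change = 5 − 10 = -5.

-5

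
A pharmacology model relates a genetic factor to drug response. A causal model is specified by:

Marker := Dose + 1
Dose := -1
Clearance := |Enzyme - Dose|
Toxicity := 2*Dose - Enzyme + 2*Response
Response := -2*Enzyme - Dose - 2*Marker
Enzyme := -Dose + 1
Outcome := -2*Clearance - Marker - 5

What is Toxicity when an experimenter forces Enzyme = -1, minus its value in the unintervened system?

do(Enzyme=-1) replaces the equation Enzyme := -Dose + 1 with the constant Enzyme = -1.
Marker = Dose + 1  [with Dose=-1]  = 0
Response = -2*Enzyme - Dose - 2*Marker  [with Enzyme=-1, Dose=-1, Marker=0]  = 3
Toxicity = 2*Dose - Enzyme + 2*Response  [with Dose=-1, Enzyme=-1, Response=3]  = 5
Without intervention: Enzyme = -Dose + 1  [with Dose=-1]  = 2; Marker = Dose + 1  [with Dose=-1]  = 0; Response = -2*Enzyme - Dose - 2*Marker  [with Enzyme=2, Dose=-1, Marker=0]  = -3; Toxicity = 2*Dose - Enzyme + 2*Response  [with Dose=-1, Enzyme=2, Response=-3]  = -10.
Change = 5 − (-10) = 15.

15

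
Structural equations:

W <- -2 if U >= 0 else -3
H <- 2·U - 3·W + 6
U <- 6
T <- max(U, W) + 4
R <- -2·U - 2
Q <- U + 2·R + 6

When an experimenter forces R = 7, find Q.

26

The intervention breaks the incoming arrows to R: R <- -2·U - 2 no longer applies, and R = 7.
Q = U + 2·R + 6  [with U=6, R=7]  = 26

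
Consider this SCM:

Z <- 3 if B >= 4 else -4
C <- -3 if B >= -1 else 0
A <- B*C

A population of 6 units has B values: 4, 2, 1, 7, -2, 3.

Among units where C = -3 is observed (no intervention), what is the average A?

E[A|C=-3] averages over only the 5 units with C=-3 (B = 4, 2, 1, 7, 3): A = -12, -6, -3, -21, -9, mean -10.2.

-10.2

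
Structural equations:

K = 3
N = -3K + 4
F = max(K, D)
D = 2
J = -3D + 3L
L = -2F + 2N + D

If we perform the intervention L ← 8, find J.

The intervention breaks the incoming arrows to L: L = -2F + 2N + D no longer applies, and L = 8.
J = -3D + 3L  [with D=2, L=8]  = 18

18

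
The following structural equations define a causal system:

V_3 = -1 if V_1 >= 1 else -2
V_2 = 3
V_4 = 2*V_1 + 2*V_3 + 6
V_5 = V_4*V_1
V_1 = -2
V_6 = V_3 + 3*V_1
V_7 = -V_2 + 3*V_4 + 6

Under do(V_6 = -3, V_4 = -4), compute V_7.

-9

Under do(V_6 = -3, V_4 = -4), each intervened variable's structural equation is replaced by its fixed value.
V_7 = -V_2 + 3*V_4 + 6  [with V_2=3, V_4=-4]  = -9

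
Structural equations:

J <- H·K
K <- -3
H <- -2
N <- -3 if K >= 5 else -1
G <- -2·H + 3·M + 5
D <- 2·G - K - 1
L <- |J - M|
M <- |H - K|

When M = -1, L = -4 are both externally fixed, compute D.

14

Under do(M = -1, L = -4), each intervened variable's structural equation is replaced by its fixed value.
G = -2·H + 3·M + 5  [with H=-2, M=-1]  = 6
D = 2·G - K - 1  [with G=6, K=-3]  = 14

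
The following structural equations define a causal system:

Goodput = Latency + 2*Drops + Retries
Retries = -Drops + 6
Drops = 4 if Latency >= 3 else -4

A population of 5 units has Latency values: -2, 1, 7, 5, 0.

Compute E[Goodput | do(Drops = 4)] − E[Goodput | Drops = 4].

-3.8

do(Drops=4) breaks Drops's dependence on Latency. With Drops=4 fixed, Goodput across the units is 8, 11, 17, 15, 10, mean 12.2.
E[Goodput|Drops=4] averages over only the 2 units with Drops=4 (Latency = 7, 5): Goodput = 17, 15, mean 16.
Difference = 12.2 − 16 = -3.8.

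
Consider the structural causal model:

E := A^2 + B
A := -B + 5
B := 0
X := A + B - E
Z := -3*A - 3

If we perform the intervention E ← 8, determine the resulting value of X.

-3

The intervention breaks the incoming arrows to E: E := A^2 + B no longer applies, and E = 8.
A = -B + 5  [with B=0]  = 5
X = A + B - E  [with A=5, B=0, E=8]  = -3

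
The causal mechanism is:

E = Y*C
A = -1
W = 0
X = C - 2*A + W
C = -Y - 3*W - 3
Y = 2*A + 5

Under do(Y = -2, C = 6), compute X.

8

Setting Y = -2, C = 6 by intervention discards those variables' equations.
X = C - 2*A + W  [with C=6, A=-1, W=0]  = 8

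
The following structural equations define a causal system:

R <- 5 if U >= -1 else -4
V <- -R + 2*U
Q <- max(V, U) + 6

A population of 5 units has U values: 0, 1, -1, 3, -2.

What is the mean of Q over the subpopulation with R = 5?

6.75

E[Q|R=5] averages over only the 4 units with R=5 (U = 0, 1, -1, 3): Q = 6, 7, 5, 9, mean 6.75.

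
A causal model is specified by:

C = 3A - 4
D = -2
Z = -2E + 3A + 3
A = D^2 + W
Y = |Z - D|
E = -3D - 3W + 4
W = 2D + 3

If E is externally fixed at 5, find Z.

2

The intervention breaks the incoming arrows to E: E = -3D - 3W + 4 no longer applies, and E = 5.
W = 2D + 3  [with D=-2]  = -1
A = D^2 + W  [with D=-2, W=-1]  = 3
Z = -2E + 3A + 3  [with E=5, A=3]  = 2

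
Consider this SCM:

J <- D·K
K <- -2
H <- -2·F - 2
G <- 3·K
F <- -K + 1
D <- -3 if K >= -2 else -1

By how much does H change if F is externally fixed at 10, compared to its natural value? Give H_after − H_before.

-14

Under do(F=10), the mechanism F <- -K + 1 is discarded; F is fixed at 10.
H = -2·F - 2  [with F=10]  = -22
Without intervention: F = -K + 1  [with K=-2]  = 3; H = -2·F - 2  [with F=3]  = -8.
Change = -22 − (-8) = -14.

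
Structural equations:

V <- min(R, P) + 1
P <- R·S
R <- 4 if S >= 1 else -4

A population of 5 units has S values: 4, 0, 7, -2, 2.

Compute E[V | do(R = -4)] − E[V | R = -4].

do(R=-4) breaks R's dependence on S. With R=-4 fixed, V across the units is -15, -3, -27, -3, -7, mean -11.
Observing R=-4 restricts to units where R's equation naturally yields -4: S ∈ {0, -2}. In that subpopulation V = -3, -3, mean -3.
Difference = -11 − (-3) = -8.

-8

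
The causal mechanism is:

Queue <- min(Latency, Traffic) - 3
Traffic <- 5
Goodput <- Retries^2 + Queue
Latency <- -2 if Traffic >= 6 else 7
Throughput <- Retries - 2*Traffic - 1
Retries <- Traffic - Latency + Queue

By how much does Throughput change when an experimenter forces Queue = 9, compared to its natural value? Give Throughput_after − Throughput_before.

do(Queue=9) replaces the equation Queue <- min(Latency, Traffic) - 3 with the constant Queue = 9.
Latency = -2 if Traffic >= 6 else 7  [with Traffic=5]  = 7
Retries = Traffic - Latency + Queue  [with Traffic=5, Latency=7, Queue=9]  = 7
Throughput = Retries - 2*Traffic - 1  [with Retries=7, Traffic=5]  = -4
Without intervention: Latency = -2 if Traffic >= 6 else 7  [with Traffic=5]  = 7; Queue = min(Latency, Traffic) - 3  [with Latency=7, Traffic=5]  = 2; Retries = Traffic - Latency + Queue  [with Traffic=5, Latency=7, Queue=2]  = 0; Throughput = Retries - 2*Traffic - 1  [with Retries=0, Traffic=5]  = -11.
Change = -4 − (-11) = 7.

7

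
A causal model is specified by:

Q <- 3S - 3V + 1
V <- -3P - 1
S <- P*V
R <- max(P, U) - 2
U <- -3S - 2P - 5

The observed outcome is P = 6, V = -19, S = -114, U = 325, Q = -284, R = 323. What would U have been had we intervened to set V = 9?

-179

Under do(V=9), the mechanism V <- -3P - 1 is discarded; V is fixed at 9.
S = P*V  [with P=6, V=9]  = 54
U = -3S - 2P - 5  [with S=54, P=6]  = -179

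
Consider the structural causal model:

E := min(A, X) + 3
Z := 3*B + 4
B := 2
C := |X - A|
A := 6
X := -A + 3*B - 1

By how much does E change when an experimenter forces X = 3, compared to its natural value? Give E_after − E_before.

4

The intervention breaks the incoming arrows to X: X := -A + 3*B - 1 no longer applies, and X = 3.
E = min(A, X) + 3  [with A=6, X=3]  = 6
Without intervention: X = -A + 3*B - 1  [with A=6, B=2]  = -1; E = min(A, X) + 3  [with A=6, X=-1]  = 2.
Change = 6 − 2 = 4.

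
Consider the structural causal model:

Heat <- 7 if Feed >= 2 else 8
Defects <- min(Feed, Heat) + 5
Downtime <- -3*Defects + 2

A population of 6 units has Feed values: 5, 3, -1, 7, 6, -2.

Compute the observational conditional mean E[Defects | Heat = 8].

3.5

E[Defects|Heat=8] averages over only the 2 units with Heat=8 (Feed = -1, -2): Defects = 4, 3, mean 3.5.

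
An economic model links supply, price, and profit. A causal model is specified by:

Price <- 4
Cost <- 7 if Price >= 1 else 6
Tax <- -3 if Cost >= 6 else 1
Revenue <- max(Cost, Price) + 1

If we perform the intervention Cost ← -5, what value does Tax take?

1

Under do(Cost=-5), the mechanism Cost <- 7 if Price >= 1 else 6 is discarded; Cost is fixed at -5.
Tax = -3 if Cost >= 6 else 1  [with Cost=-5]  = 1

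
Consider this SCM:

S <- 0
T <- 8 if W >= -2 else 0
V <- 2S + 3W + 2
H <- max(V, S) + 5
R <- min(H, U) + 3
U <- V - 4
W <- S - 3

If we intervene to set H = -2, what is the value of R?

Under do(H=-2), the mechanism H <- max(V, S) + 5 is discarded; H is fixed at -2.
W = S - 3  [with S=0]  = -3
V = 2S + 3W + 2  [with S=0, W=-3]  = -7
U = V - 4  [with V=-7]  = -11
R = min(H, U) + 3  [with H=-2, U=-11]  = -8

-8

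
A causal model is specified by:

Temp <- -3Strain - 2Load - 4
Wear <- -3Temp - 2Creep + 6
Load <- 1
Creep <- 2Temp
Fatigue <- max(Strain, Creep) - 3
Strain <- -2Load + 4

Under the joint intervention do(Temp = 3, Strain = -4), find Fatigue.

Setting Temp = 3, Strain = -4 by intervention discards those variables' equations.
Creep = 2Temp  [with Temp=3]  = 6
Fatigue = max(Strain, Creep) - 3  [with Strain=-4, Creep=6]  = 3

3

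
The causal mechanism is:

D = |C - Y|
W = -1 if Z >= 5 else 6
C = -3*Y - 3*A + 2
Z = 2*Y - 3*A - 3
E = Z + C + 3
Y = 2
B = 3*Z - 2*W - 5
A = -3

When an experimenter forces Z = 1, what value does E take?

9

The intervention breaks the incoming arrows to Z: Z = 2*Y - 3*A - 3 no longer applies, and Z = 1.
C = -3*Y - 3*A + 2  [with Y=2, A=-3]  = 5
E = Z + C + 3  [with Z=1, C=5]  = 9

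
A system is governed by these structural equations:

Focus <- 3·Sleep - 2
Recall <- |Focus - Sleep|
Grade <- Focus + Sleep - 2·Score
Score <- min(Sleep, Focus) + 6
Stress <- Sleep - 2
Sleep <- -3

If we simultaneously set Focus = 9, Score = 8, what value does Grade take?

Setting Focus = 9, Score = 8 by intervention discards those variables' equations.
Grade = Focus + Sleep - 2·Score  [with Focus=9, Sleep=-3, Score=8]  = -10

-10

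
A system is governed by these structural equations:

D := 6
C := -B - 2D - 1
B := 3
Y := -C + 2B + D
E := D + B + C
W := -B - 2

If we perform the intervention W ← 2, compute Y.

do(W=2) replaces the equation W := -B - 2 with the constant W = 2.
No directed path runs from W to Y, so Y keeps its natural value.
C = -B - 2D - 1  [with B=3, D=6]  = -16
Y = -C + 2B + D  [with C=-16, B=3, D=6]  = 28

28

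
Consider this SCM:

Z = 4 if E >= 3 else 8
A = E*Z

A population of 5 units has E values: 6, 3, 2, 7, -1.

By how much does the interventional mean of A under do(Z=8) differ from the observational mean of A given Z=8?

The intervention sets Z=8 in all 5 units regardless of E. Recomputing A per unit gives 48, 24, 16, 56, -8; average 27.2.
Conditioning on Z=8 selects the 2 unit(s) with E ∈ {2, -1}. Their A values: 16, -8. Mean = 4.
Difference = 27.2 − 4 = 23.2.

23.2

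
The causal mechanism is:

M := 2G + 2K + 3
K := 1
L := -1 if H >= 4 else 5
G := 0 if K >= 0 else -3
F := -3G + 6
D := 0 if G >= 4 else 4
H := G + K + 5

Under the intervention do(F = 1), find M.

5

do(F=1) replaces the equation F := -3G + 6 with the constant F = 1.
No directed path runs from F to M, so M keeps its natural value.
G = 0 if K >= 0 else -3  [with K=1]  = 0
M = 2G + 2K + 3  [with G=0, K=1]  = 5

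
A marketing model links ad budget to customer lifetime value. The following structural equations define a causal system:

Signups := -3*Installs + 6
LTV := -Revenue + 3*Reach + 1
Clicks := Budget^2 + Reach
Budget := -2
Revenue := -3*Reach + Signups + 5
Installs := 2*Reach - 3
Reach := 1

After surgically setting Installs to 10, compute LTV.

26

The intervention breaks the incoming arrows to Installs: Installs := 2*Reach - 3 no longer applies, and Installs = 10.
Signups = -3*Installs + 6  [with Installs=10]  = -24
Revenue = -3*Reach + Signups + 5  [with Reach=1, Signups=-24]  = -22
LTV = -Revenue + 3*Reach + 1  [with Revenue=-22, Reach=1]  = 26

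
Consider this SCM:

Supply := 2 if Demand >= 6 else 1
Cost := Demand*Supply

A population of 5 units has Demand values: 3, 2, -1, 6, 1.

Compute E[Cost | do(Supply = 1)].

Every unit gets Supply=1 under the intervention. Cost values become 3, 2, -1, 6, 1; E[Cost|do(Supply=1)] = 2.2.

2.2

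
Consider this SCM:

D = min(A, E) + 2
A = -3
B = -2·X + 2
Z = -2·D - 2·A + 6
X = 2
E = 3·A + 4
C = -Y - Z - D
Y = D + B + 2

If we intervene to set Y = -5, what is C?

-10

do(Y=-5) replaces the equation Y = D + B + 2 with the constant Y = -5.
E = 3·A + 4  [with A=-3]  = -5
D = min(A, E) + 2  [with A=-3, E=-5]  = -3
Z = -2·D - 2·A + 6  [with D=-3, A=-3]  = 18
C = -Y - Z - D  [with Y=-5, Z=18, D=-3]  = -10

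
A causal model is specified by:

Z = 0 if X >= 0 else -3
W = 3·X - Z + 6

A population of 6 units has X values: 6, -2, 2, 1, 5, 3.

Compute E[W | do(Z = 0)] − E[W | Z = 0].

Every unit gets Z=0 under the intervention. W values become 24, 0, 12, 9, 21, 15; E[W|do(Z=0)] = 13.5.
Conditioning on Z=0 selects the 5 unit(s) with X ∈ {6, 2, 1, 5, 3}. Their W values: 24, 12, 9, 21, 15. Mean = 16.2.
Difference = 13.5 − 16.2 = -2.7.

-2.7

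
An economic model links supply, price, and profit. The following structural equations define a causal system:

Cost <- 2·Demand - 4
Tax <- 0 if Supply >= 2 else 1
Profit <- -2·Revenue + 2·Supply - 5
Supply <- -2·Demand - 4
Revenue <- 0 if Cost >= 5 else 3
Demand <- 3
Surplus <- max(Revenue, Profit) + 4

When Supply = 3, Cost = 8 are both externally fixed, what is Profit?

1

Under do(Supply = 3, Cost = 8), each intervened variable's structural equation is replaced by its fixed value.
Revenue = 0 if Cost >= 5 else 3  [with Cost=8]  = 0
Profit = -2·Revenue + 2·Supply - 5  [with Revenue=0, Supply=3]  = 1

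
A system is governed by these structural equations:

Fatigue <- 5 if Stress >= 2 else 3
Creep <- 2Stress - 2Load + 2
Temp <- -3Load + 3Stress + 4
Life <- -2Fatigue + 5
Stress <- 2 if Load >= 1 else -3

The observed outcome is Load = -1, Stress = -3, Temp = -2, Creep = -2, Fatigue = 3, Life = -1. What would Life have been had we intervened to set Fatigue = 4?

-3

The intervention breaks the incoming arrows to Fatigue: Fatigue <- 5 if Stress >= 2 else 3 no longer applies, and Fatigue = 4.
Life = -2Fatigue + 5  [with Fatigue=4]  = -3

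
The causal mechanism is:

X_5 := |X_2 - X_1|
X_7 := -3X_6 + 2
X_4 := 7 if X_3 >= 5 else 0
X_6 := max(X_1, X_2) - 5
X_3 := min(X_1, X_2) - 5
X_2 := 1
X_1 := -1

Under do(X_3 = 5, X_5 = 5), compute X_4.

7

The joint intervention fixes X_3 = 5, X_5 = 5, removing each variable's own equation.
X_4 = 7 if X_3 >= 5 else 0  [with X_3=5]  = 7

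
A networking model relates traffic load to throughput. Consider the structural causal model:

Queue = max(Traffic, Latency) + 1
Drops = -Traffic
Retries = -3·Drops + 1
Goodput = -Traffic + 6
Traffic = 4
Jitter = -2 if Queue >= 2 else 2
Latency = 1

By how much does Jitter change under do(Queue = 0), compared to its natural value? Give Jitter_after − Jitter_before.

The intervention breaks the incoming arrows to Queue: Queue = max(Traffic, Latency) + 1 no longer applies, and Queue = 0.
Jitter = -2 if Queue >= 2 else 2  [with Queue=0]  = 2
Without intervention: Queue = max(Traffic, Latency) + 1  [with Traffic=4, Latency=1]  = 5; Jitter = -2 if Queue >= 2 else 2  [with Queue=5]  = -2.
Change = 2 − (-2) = 4.

4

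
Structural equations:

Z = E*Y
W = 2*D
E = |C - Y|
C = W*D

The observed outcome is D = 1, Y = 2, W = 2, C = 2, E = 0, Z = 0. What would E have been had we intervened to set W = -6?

8

do(W=-6) replaces the equation W = 2*D with the constant W = -6.
C = W*D  [with W=-6, D=1]  = -6
E = |C - Y|  [with C=-6, Y=2]  = 8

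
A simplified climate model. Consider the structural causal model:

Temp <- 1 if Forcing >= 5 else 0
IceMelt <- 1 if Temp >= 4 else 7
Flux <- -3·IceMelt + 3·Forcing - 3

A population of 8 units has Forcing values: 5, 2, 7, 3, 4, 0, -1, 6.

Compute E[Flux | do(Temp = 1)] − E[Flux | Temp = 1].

-8.25

The intervention sets Temp=1 in all 8 units regardless of Forcing. Recomputing Flux per unit gives -9, -18, -3, -15, -12, -24, -27, -6; average -14.25.
E[Flux|Temp=1] averages over only the 3 units with Temp=1 (Forcing = 5, 7, 6): Flux = -9, -3, -6, mean -6.
Difference = -14.25 − (-6) = -8.25.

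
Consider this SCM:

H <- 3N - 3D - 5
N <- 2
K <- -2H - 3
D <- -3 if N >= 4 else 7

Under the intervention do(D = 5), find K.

Under do(D=5), the mechanism D <- -3 if N >= 4 else 7 is discarded; D is fixed at 5.
H = 3N - 3D - 5  [with N=2, D=5]  = -14
K = -2H - 3  [with H=-14]  = 25

25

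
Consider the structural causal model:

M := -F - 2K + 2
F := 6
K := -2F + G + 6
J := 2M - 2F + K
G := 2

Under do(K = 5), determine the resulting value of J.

do(K=5) replaces the equation K := -2F + G + 6 with the constant K = 5.
M = -F - 2K + 2  [with F=6, K=5]  = -14
J = 2M - 2F + K  [with M=-14, F=6, K=5]  = -35

-35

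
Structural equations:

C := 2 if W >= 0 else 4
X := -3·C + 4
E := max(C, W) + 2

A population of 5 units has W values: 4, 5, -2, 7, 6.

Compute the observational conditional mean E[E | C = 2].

Observing C=2 restricts to units where C's equation naturally yields 2: W ∈ {4, 5, 7, 6}. In that subpopulation E = 6, 7, 9, 8, mean 7.5.

7.5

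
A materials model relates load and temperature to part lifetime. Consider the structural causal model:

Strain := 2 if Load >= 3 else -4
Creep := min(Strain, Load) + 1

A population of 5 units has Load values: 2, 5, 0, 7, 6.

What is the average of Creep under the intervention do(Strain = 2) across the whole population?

do(Strain=2) breaks Strain's dependence on Load. With Strain=2 fixed, Creep across the units is 3, 3, 1, 3, 3, mean 2.6.

2.6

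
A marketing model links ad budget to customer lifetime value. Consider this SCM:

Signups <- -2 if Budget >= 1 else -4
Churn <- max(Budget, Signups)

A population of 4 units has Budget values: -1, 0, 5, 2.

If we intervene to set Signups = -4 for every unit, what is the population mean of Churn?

1.5

do(Signups=-4) breaks Signups's dependence on Budget. With Signups=-4 fixed, Churn across the units is -1, 0, 5, 2, mean 1.5.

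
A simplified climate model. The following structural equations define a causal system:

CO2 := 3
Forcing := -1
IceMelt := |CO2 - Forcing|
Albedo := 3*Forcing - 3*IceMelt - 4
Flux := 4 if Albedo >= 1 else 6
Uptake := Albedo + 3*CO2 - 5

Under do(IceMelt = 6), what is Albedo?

The intervention breaks the incoming arrows to IceMelt: IceMelt := |CO2 - Forcing| no longer applies, and IceMelt = 6.
Albedo = 3*Forcing - 3*IceMelt - 4  [with Forcing=-1, IceMelt=6]  = -25

-25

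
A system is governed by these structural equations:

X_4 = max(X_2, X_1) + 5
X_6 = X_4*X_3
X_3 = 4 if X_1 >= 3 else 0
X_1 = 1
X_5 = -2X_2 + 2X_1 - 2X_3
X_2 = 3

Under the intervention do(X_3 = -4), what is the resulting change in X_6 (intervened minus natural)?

-32

The intervention breaks the incoming arrows to X_3: X_3 = 4 if X_1 >= 3 else 0 no longer applies, and X_3 = -4.
X_4 = max(X_2, X_1) + 5  [with X_2=3, X_1=1]  = 8
X_6 = X_4*X_3  [with X_4=8, X_3=-4]  = -32
Without intervention: X_3 = 4 if X_1 >= 3 else 0  [with X_1=1]  = 0; X_4 = max(X_2, X_1) + 5  [with X_2=3, X_1=1]  = 8; X_6 = X_4*X_3  [with X_4=8, X_3=0]  = 0.
Change = -32 − 0 = -32.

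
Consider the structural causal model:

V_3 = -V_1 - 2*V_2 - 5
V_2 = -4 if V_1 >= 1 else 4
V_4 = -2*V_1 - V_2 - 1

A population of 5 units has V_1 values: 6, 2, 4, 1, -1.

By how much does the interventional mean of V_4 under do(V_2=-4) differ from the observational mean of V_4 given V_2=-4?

The intervention sets V_2=-4 in all 5 units regardless of V_1. Recomputing V_4 per unit gives -9, -1, -5, 1, 5; average -1.8.
Conditioning on V_2=-4 selects the 4 unit(s) with V_1 ∈ {6, 2, 4, 1}. Their V_4 values: -9, -1, -5, 1. Mean = -3.5.
Difference = -1.8 − (-3.5) = 1.7.

1.7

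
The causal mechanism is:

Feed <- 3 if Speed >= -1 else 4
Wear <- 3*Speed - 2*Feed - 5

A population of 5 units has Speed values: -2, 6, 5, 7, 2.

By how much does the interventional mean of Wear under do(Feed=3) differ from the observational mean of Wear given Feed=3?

Every unit gets Feed=3 under the intervention. Wear values become -17, 7, 4, 10, -5; E[Wear|do(Feed=3)] = -0.2.
Conditioning on Feed=3 selects the 4 unit(s) with Speed ∈ {6, 5, 7, 2}. Their Wear values: 7, 4, 10, -5. Mean = 4.
Difference = -0.2 − 4 = -4.2.

-4.2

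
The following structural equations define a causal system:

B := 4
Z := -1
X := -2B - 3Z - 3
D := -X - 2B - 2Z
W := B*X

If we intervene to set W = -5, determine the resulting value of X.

do(W=-5) replaces the equation W := B*X with the constant W = -5.
X is not downstream of the intervention, so its value is determined by the original equations.
X = -2B - 3Z - 3  [with B=4, Z=-1]  = -8

-8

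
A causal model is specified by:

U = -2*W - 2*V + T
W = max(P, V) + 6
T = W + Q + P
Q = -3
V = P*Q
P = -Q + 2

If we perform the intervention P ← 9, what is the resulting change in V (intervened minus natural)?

-12

The intervention breaks the incoming arrows to P: P = -Q + 2 no longer applies, and P = 9.
V = P*Q  [with P=9, Q=-3]  = -27
Without intervention: P = -Q + 2  [with Q=-3]  = 5; V = P*Q  [with P=5, Q=-3]  = -15.
Change = -27 − (-15) = -12.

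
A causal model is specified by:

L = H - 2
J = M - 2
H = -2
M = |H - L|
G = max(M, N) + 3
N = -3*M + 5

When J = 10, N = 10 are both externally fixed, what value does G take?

Setting J = 10, N = 10 by intervention discards those variables' equations.
L = H - 2  [with H=-2]  = -4
M = |H - L|  [with H=-2, L=-4]  = 2
G = max(M, N) + 3  [with M=2, N=10]  = 13

13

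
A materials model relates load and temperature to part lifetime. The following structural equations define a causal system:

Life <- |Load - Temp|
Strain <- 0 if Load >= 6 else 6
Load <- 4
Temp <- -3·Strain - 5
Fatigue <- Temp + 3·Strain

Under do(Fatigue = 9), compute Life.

27

Intervening sets Fatigue = 9 and removes its equation (Fatigue <- Temp + 3·Strain).
No directed path runs from Fatigue to Life, so Life keeps its natural value.
Strain = 0 if Load >= 6 else 6  [with Load=4]  = 6
Temp = -3·Strain - 5  [with Strain=6]  = -23
Life = |Load - Temp|  [with Load=4, Temp=-23]  = 27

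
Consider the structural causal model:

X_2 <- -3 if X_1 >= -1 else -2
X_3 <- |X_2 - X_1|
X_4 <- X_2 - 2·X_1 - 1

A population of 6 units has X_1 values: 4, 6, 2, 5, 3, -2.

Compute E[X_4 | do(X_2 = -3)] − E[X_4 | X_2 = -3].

2

The intervention sets X_2=-3 in all 6 units regardless of X_1. Recomputing X_4 per unit gives -12, -16, -8, -14, -10, 0; average -10.
E[X_4|X_2=-3] averages over only the 5 units with X_2=-3 (X_1 = 4, 6, 2, 5, 3): X_4 = -12, -16, -8, -14, -10, mean -12.
Difference = -10 − (-12) = 2.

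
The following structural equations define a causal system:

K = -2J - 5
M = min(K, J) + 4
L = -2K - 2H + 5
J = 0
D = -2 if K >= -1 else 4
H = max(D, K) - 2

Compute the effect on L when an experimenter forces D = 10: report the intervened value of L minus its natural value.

The intervention breaks the incoming arrows to D: D = -2 if K >= -1 else 4 no longer applies, and D = 10.
K = -2J - 5  [with J=0]  = -5
H = max(D, K) - 2  [with D=10, K=-5]  = 8
L = -2K - 2H + 5  [with K=-5, H=8]  = -1
Without intervention: K = -2J - 5  [with J=0]  = -5; D = -2 if K >= -1 else 4  [with K=-5]  = 4; H = max(D, K) - 2  [with D=4, K=-5]  = 2; L = -2K - 2H + 5  [with K=-5, H=2]  = 11.
Change = -1 − 11 = -12.

-12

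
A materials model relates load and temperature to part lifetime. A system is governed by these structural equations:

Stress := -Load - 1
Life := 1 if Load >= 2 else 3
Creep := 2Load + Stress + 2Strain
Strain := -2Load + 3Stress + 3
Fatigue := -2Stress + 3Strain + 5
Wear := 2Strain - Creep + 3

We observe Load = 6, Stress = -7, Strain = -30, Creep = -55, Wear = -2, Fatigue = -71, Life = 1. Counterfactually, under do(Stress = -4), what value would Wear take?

do(Stress=-4) replaces the equation Stress := -Load - 1 with the constant Stress = -4.
Strain = -2Load + 3Stress + 3  [with Load=6, Stress=-4]  = -21
Creep = 2Load + Stress + 2Strain  [with Load=6, Stress=-4, Strain=-21]  = -34
Wear = 2Strain - Creep + 3  [with Strain=-21, Creep=-34]  = -5

-5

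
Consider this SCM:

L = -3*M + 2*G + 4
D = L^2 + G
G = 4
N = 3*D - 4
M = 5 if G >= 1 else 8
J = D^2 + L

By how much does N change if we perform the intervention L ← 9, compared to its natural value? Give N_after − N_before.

216

do(L=9) replaces the equation L = -3*M + 2*G + 4 with the constant L = 9.
D = L^2 + G  [with L=9, G=4]  = 85
N = 3*D - 4  [with D=85]  = 251
Without intervention: M = 5 if G >= 1 else 8  [with G=4]  = 5; L = -3*M + 2*G + 4  [with M=5, G=4]  = -3; D = L^2 + G  [with L=-3, G=4]  = 13; N = 3*D - 4  [with D=13]  = 35.
Change = 251 − 35 = 216.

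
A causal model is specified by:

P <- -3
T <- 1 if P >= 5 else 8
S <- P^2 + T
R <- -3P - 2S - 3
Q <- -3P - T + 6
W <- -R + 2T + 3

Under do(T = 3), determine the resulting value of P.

Under do(T=3), the mechanism T <- 1 if P >= 5 else 8 is discarded; T is fixed at 3.
P is not downstream of the intervention, so its value is determined by the original equations.

-3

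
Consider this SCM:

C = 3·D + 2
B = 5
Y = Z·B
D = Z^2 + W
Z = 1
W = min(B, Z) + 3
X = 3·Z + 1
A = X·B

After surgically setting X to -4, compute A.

-20

do(X=-4) replaces the equation X = 3·Z + 1 with the constant X = -4.
A = X·B  [with X=-4, B=5]  = -20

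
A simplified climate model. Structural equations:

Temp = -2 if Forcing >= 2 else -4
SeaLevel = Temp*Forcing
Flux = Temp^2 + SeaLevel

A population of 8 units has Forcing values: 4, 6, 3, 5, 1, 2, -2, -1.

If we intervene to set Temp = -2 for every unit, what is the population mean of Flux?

-0.5

The intervention sets Temp=-2 in all 8 units regardless of Forcing. Recomputing Flux per unit gives -4, -8, -2, -6, 2, 0, 8, 6; average -0.5.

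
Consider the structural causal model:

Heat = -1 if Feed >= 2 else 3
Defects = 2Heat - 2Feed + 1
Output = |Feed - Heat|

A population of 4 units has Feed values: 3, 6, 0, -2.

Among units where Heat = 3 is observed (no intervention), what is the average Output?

4

Observing Heat=3 restricts to units where Heat's equation naturally yields 3: Feed ∈ {0, -2}. In that subpopulation Output = 3, 5, mean 4.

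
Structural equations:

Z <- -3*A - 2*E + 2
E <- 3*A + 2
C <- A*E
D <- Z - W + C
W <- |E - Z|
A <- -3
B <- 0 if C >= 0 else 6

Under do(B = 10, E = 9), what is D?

-50

Under do(B = 10, E = 9), each intervened variable's structural equation is replaced by its fixed value.
C = A*E  [with A=-3, E=9]  = -27
Z = -3*A - 2*E + 2  [with A=-3, E=9]  = -7
W = |E - Z|  [with E=9, Z=-7]  = 16
D = Z - W + C  [with Z=-7, W=16, C=-27]  = -50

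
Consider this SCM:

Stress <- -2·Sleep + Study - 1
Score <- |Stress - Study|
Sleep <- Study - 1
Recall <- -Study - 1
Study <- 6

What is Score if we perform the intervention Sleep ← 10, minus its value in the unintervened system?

Under do(Sleep=10), the mechanism Sleep <- Study - 1 is discarded; Sleep is fixed at 10.
Stress = -2·Sleep + Study - 1  [with Sleep=10, Study=6]  = -15
Score = |Stress - Study|  [with Stress=-15, Study=6]  = 21
Without intervention: Sleep = Study - 1  [with Study=6]  = 5; Stress = -2·Sleep + Study - 1  [with Sleep=5, Study=6]  = -5; Score = |Stress - Study|  [with Stress=-5, Study=6]  = 11.
Change = 21 − 11 = 10.

10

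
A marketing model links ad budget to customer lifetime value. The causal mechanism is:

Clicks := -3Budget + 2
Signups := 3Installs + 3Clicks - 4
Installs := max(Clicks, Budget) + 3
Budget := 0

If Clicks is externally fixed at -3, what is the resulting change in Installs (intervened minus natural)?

-2

The intervention breaks the incoming arrows to Clicks: Clicks := -3Budget + 2 no longer applies, and Clicks = -3.
Installs = max(Clicks, Budget) + 3  [with Clicks=-3, Budget=0]  = 3
Without intervention: Clicks = -3Budget + 2  [with Budget=0]  = 2; Installs = max(Clicks, Budget) + 3  [with Clicks=2, Budget=0]  = 5.
Change = 3 − 5 = -2.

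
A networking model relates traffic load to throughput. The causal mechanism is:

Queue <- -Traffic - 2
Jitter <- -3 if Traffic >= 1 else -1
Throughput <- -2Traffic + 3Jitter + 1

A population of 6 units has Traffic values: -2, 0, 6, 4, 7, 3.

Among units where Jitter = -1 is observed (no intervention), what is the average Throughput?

Observing Jitter=-1 restricts to units where Jitter's equation naturally yields -1: Traffic ∈ {-2, 0}. In that subpopulation Throughput = 2, -2, mean 0.

0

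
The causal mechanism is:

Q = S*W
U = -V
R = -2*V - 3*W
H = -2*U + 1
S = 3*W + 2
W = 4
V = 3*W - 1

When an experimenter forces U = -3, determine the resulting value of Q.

Under do(U=-3), the mechanism U = -V is discarded; U is fixed at -3.
Since Q is not a descendant of the intervened variable, it is unaffected.
S = 3*W + 2  [with W=4]  = 14
Q = S*W  [with S=14, W=4]  = 56

56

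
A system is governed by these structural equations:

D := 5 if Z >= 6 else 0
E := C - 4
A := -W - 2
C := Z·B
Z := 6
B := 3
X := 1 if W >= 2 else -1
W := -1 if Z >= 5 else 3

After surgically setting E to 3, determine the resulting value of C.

18

do(E=3) replaces the equation E := C - 4 with the constant E = 3.
No directed path runs from E to C, so C keeps its natural value.
C = Z·B  [with Z=6, B=3]  = 18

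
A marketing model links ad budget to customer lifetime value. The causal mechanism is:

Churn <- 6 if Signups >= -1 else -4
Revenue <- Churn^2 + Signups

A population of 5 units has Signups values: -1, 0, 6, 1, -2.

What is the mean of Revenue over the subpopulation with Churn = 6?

37.5

Observing Churn=6 restricts to units where Churn's equation naturally yields 6: Signups ∈ {-1, 0, 6, 1}. In that subpopulation Revenue = 35, 36, 42, 37, mean 37.5.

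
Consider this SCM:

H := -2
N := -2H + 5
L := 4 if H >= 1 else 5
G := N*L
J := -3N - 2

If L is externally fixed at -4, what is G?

-36

The intervention breaks the incoming arrows to L: L := 4 if H >= 1 else 5 no longer applies, and L = -4.
N = -2H + 5  [with H=-2]  = 9
G = N*L  [with N=9, L=-4]  = -36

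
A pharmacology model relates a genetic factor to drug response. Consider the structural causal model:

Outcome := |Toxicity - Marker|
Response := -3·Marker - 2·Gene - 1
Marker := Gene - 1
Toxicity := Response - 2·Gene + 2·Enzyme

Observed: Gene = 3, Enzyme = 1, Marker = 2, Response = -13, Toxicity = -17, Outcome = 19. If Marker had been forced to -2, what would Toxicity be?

do(Marker=-2) replaces the equation Marker := Gene - 1 with the constant Marker = -2.
Response = -3·Marker - 2·Gene - 1  [with Marker=-2, Gene=3]  = -1
Toxicity = Response - 2·Gene + 2·Enzyme  [with Response=-1, Gene=3, Enzyme=1]  = -5

-5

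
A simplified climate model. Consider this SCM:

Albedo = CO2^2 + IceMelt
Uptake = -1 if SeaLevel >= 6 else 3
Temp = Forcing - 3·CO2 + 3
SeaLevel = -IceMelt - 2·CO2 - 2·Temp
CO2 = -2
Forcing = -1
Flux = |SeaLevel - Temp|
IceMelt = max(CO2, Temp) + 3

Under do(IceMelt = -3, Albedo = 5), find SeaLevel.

The joint intervention fixes IceMelt = -3, Albedo = 5, removing each variable's own equation.
Temp = Forcing - 3·CO2 + 3  [with Forcing=-1, CO2=-2]  = 8
SeaLevel = -IceMelt - 2·CO2 - 2·Temp  [with IceMelt=-3, CO2=-2, Temp=8]  = -9

-9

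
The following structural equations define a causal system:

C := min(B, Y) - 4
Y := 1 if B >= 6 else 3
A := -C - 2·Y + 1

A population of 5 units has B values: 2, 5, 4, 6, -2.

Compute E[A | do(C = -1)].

-3.2

The intervention sets C=-1 in all 5 units regardless of B. Recomputing A per unit gives -4, -4, -4, 0, -4; average -3.2.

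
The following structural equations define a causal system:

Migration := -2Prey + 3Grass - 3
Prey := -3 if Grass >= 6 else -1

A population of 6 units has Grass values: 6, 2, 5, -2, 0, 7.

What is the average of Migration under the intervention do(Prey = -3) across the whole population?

The intervention sets Prey=-3 in all 6 units regardless of Grass. Recomputing Migration per unit gives 21, 9, 18, -3, 3, 24; average 12.

12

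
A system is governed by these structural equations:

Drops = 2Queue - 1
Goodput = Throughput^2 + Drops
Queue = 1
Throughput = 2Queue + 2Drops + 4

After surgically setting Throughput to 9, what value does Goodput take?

82

The intervention breaks the incoming arrows to Throughput: Throughput = 2Queue + 2Drops + 4 no longer applies, and Throughput = 9.
Drops = 2Queue - 1  [with Queue=1]  = 1
Goodput = Throughput^2 + Drops  [with Throughput=9, Drops=1]  = 82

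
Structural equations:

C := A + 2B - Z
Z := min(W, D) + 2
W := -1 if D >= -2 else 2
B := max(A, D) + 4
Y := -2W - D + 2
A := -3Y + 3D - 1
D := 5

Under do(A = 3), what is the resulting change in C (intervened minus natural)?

Under do(A=3), the mechanism A := -3Y + 3D - 1 is discarded; A is fixed at 3.
W = -1 if D >= -2 else 2  [with D=5]  = -1
Z = min(W, D) + 2  [with W=-1, D=5]  = 1
B = max(A, D) + 4  [with A=3, D=5]  = 9
C = A + 2B - Z  [with A=3, B=9, Z=1]  = 20
Without intervention: W = -1 if D >= -2 else 2  [with D=5]  = -1; Z = min(W, D) + 2  [with W=-1, D=5]  = 1; Y = -2W - D + 2  [with W=-1, D=5]  = -1; A = -3Y + 3D - 1  [with Y=-1, D=5]  = 17; B = max(A, D) + 4  [with A=17, D=5]  = 21; C = A + 2B - Z  [with A=17, B=21, Z=1]  = 58.
Change = 20 − 58 = -38.

-38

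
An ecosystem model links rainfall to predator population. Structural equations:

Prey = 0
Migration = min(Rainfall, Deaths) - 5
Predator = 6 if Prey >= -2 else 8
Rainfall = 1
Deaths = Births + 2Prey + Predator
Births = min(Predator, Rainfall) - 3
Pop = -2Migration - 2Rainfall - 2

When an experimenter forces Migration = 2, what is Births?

-2

do(Migration=2) replaces the equation Migration = min(Rainfall, Deaths) - 5 with the constant Migration = 2.
No directed path runs from Migration to Births, so Births keeps its natural value.
Predator = 6 if Prey >= -2 else 8  [with Prey=0]  = 6
Births = min(Predator, Rainfall) - 3  [with Predator=6, Rainfall=1]  = -2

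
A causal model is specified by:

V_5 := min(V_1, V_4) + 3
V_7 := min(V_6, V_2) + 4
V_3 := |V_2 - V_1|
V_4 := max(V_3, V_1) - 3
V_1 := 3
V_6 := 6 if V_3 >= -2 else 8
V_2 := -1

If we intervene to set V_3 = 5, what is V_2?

Under do(V_3=5), the mechanism V_3 := |V_2 - V_1| is discarded; V_3 is fixed at 5.
Since V_2 is not a descendant of the intervened variable, it is unaffected.

-1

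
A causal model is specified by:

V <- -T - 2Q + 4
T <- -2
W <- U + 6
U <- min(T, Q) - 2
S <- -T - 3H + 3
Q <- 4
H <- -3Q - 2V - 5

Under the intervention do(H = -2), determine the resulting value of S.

11

Under do(H=-2), the mechanism H <- -3Q - 2V - 5 is discarded; H is fixed at -2.
S = -T - 3H + 3  [with T=-2, H=-2]  = 11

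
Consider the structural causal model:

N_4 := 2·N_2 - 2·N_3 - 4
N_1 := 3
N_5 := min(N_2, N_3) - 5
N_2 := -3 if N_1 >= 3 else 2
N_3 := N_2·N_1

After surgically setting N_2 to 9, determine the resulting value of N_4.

-40

Under do(N_2=9), the mechanism N_2 := -3 if N_1 >= 3 else 2 is discarded; N_2 is fixed at 9.
N_3 = N_2·N_1  [with N_2=9, N_1=3]  = 27
N_4 = 2·N_2 - 2·N_3 - 4  [with N_2=9, N_3=27]  = -40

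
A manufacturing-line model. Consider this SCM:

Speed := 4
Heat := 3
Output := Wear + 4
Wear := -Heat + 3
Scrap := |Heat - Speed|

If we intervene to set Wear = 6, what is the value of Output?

do(Wear=6) replaces the equation Wear := -Heat + 3 with the constant Wear = 6.
Output = Wear + 4  [with Wear=6]  = 10

10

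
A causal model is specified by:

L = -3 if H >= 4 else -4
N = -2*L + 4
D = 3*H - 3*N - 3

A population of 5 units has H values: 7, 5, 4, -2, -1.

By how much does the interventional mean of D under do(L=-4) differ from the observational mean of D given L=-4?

Every unit gets L=-4 under the intervention. D values become -18, -24, -27, -45, -42; E[D|do(L=-4)] = -31.2.
Observing L=-4 restricts to units where L's equation naturally yields -4: H ∈ {-2, -1}. In that subpopulation D = -45, -42, mean -43.5.
Difference = -31.2 − (-43.5) = 12.3.

12.3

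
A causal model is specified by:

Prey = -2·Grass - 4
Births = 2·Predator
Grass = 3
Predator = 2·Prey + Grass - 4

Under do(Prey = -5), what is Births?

-22

Under do(Prey=-5), the mechanism Prey = -2·Grass - 4 is discarded; Prey is fixed at -5.
Predator = 2·Prey + Grass - 4  [with Prey=-5, Grass=3]  = -11
Births = 2·Predator  [with Predator=-11]  = -22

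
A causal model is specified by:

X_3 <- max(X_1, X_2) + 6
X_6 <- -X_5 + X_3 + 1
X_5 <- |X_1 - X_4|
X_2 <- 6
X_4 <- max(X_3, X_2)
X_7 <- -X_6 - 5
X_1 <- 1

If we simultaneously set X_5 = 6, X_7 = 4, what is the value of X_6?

Under do(X_5 = 6, X_7 = 4), each intervened variable's structural equation is replaced by its fixed value.
X_3 = max(X_1, X_2) + 6  [with X_1=1, X_2=6]  = 12
X_6 = -X_5 + X_3 + 1  [with X_5=6, X_3=12]  = 7

7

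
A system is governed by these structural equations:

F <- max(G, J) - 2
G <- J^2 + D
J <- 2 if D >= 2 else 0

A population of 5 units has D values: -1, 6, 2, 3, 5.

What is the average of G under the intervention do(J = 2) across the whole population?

7

do(J=2) breaks J's dependence on D. With J=2 fixed, G across the units is 3, 10, 6, 7, 9, mean 7.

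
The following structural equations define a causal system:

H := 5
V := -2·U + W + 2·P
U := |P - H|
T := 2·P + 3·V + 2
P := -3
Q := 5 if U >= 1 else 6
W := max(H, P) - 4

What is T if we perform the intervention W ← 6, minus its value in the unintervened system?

15

The intervention breaks the incoming arrows to W: W := max(H, P) - 4 no longer applies, and W = 6.
U = |P - H|  [with P=-3, H=5]  = 8
V = -2·U + W + 2·P  [with U=8, W=6, P=-3]  = -16
T = 2·P + 3·V + 2  [with P=-3, V=-16]  = -52
Without intervention: W = max(H, P) - 4  [with H=5, P=-3]  = 1; U = |P - H|  [with P=-3, H=5]  = 8; V = -2·U + W + 2·P  [with U=8, W=1, P=-3]  = -21; T = 2·P + 3·V + 2  [with P=-3, V=-21]  = -67.
Change = -52 − (-67) = 15.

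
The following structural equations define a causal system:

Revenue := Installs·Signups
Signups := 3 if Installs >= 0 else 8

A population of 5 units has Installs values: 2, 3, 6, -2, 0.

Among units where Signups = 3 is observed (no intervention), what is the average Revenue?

E[Revenue|Signups=3] averages over only the 4 units with Signups=3 (Installs = 2, 3, 6, 0): Revenue = 6, 9, 18, 0, mean 8.25.

8.25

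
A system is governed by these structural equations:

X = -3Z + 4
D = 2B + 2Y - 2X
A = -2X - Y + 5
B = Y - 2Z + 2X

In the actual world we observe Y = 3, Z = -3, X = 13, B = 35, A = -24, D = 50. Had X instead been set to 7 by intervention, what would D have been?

The intervention breaks the incoming arrows to X: X = -3Z + 4 no longer applies, and X = 7.
B = Y - 2Z + 2X  [with Y=3, Z=-3, X=7]  = 23
D = 2B + 2Y - 2X  [with B=23, Y=3, X=7]  = 38

38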